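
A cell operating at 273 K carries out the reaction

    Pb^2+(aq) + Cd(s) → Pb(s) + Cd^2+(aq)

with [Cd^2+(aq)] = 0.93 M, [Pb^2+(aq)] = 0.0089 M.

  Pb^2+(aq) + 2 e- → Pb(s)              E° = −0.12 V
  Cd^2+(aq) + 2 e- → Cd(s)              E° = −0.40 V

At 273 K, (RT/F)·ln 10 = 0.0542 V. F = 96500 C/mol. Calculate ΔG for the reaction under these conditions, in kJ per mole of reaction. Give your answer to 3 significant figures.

−43.5 kJ/mol

With Pb²⁺/Pb reduced at the cathode, E°cell = −0.12 − (−0.40) = +0.28 V and n = 2.
Q = [Cd^2+(aq)] / [Pb^2+(aq)] = 104, so log Q = 2.019 and E = +0.28 − (0.0542/2)(2.019) = +0.2253 V.
Then ΔG = −nFE = −2 × 96500 × +0.2253 J/mol = −43.5 kJ/mol.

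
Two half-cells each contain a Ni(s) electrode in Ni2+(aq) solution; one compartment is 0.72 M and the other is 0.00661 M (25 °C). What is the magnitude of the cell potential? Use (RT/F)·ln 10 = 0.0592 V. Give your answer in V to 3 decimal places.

For a concentration cell E°cell = 0, since both electrodes use the same couple.
The compartment with the higher Ni2+(aq) concentration (0.72 M) acts as the cathode; ions are reduced there and produced at the dilute (0.00661 M) anode.
With n = 2, Ecell = −(0.0592/2)·log([dilute]/[conc]) = −(0.0592/2)·log(0.00661/0.72) = +0.060 V.

0.060 V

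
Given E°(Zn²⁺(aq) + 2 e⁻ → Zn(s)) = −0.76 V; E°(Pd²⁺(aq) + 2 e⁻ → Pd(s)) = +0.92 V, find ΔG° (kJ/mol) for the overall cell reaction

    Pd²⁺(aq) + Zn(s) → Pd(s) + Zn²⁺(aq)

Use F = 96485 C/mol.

−324 kJ/mol

In the reaction as written Pd²⁺(aq) is reduced, so the Pd²⁺/Pd couple is the cathode and Zn²⁺/Zn is the anode.
E°cell = +0.92 − (−0.76) = +1.68 V; balancing electrons gives n = 2.
ΔG° = −nFE°cell = −(2)(96485)(+1.68) J/mol = −324 kJ/mol.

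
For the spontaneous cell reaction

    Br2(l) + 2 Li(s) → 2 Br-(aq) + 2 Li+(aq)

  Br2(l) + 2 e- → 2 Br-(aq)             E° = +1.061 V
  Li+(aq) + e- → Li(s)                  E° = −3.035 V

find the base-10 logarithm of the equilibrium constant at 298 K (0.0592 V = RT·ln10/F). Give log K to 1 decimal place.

log K = 138.4

The Br₂/Br⁻ couple is reduced (cathode); E°cell = +1.061 − (−3.035) = +4.096 V with n = 2.
At equilibrium E = 0, so log K = nE°cell / 0.0592 = (2)(+4.096) / 0.0592 = 138.4.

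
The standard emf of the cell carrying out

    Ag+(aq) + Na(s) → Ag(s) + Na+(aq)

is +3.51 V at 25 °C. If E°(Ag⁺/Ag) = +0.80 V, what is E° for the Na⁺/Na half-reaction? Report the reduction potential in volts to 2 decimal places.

−2.71 V

In the reaction as written the Ag⁺/Ag couple is reduced (cathode) and Na⁺/Na is oxidized (anode), so E°cell = E°(Ag⁺/Ag) − E°(Na⁺/Na).
E°(Na⁺/Na) = E°(cathode) − E°cell = +0.80 − (+3.51) = −2.71 V.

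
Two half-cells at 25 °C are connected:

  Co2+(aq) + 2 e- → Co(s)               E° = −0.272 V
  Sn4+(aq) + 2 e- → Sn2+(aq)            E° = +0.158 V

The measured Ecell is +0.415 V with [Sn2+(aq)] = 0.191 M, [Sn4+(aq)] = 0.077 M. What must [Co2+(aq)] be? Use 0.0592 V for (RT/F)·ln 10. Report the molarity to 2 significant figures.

1.3 M

Sn⁴⁺/Sn²⁺ is the cathode (higher E°); E°cell = +0.158 − (−0.272) = +0.430 V with n = 2.
Since E = E° − (0.0592/n)·log Q, log Q = n(E° − E)/0.0592 = 0.507.
The balanced reaction is Sn4+(aq) + Co(s) → Sn2+(aq) + Co2+(aq), so Q = ([Sn2+(aq)]·[Co2+(aq)]) / [Sn4+(aq)].
Substituting the known concentrations and solving, log [Co2+(aq)] = 0.112 and [Co2+(aq)] = 1.3 M.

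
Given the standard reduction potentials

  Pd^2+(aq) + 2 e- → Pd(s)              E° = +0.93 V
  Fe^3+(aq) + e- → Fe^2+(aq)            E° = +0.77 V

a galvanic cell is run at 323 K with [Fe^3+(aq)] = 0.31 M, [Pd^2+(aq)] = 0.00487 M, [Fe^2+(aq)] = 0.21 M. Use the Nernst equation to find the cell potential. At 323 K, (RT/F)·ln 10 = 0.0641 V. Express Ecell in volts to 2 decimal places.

Since E°(Pd²⁺/Pd) > E°(Fe³⁺/Fe²⁺), Pd²⁺/Pd serves as the cathode.
E°cell = E°cat − E°an = +0.93 − (+0.77) = +0.16 V; n = 2.
For the overall reaction Pd^2+(aq) + 2 Fe^2+(aq) → Pd(s) + 2 Fe^3+(aq), Q = [Fe^3+(aq)]^2 / ([Pd^2+(aq)]·[Fe^2+(aq)]^2) = 447, giving log Q = 2.651.
By the Nernst equation, E = +0.16 − (0.0641/2)·(2.651) = +0.08 V.

+0.08 V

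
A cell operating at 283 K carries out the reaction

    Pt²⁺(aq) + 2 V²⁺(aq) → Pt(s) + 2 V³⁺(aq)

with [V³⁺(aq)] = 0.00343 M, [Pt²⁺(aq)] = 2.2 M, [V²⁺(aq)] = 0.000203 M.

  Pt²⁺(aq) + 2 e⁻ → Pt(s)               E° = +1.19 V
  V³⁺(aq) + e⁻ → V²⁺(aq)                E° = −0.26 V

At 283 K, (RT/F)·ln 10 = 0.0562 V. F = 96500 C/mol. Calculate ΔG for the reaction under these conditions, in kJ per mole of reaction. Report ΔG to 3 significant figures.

−268 kJ/mol

With Pt²⁺/Pt reduced at the cathode, E°cell = +1.19 − (−0.26) = +1.45 V and n = 2.
The reaction quotient is [V³⁺(aq)]^2 / ([Pt²⁺(aq)]·[V²⁺(aq)]^2) = 130; by Nernst, E = +1.45 − (0.0562/2)(2.113) = +1.3906 V.
ΔG = −nFE = −(2)(96500)(+1.3906) J/mol = −268 kJ/mol.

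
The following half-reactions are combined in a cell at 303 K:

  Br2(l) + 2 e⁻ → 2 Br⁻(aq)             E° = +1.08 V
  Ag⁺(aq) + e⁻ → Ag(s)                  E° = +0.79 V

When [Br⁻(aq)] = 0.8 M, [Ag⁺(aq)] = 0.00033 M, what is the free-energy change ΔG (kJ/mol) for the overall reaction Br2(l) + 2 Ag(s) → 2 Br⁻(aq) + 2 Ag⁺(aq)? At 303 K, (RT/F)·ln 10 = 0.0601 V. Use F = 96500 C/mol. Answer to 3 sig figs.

−97.5 kJ/mol

E°cell = +1.08 − (+0.79) = +0.29 V; the balanced reaction transfers n = 2 electrons.
Q = [Br⁻(aq)]^2·[Ag⁺(aq)]^2 = 6.97×10^−8, so log Q = −7.157 and E = +0.29 − (0.0601/2)(−7.157) = +0.5051 V.
Finally ΔG = −nFE = −(2)(96500 C/mol)(+0.5051 V) = −97.5 kJ/mol.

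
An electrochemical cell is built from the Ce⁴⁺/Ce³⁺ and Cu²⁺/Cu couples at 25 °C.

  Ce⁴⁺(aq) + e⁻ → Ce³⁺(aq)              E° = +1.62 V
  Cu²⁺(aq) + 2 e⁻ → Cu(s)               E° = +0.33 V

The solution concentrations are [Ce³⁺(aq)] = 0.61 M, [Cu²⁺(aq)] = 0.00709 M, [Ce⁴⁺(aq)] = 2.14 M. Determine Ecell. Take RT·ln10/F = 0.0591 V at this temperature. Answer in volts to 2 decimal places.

Ce⁴⁺/Ce³⁺ is reduced (cathode, E° = +1.62 V) and Cu²⁺/Cu is oxidized (anode).
E°cell = +1.62 − (+0.33) = +1.29 V, with n = 2 electrons transferred.
Balancing gives 2 Ce⁴⁺(aq) + Cu(s) → 2 Ce³⁺(aq) + Cu²⁺(aq); hence Q = ([Ce³⁺(aq)]^2·[Cu²⁺(aq)]) / [Ce⁴⁺(aq)]^2 = 0.000576 (log Q = −3.240).
Applying E = E° − (RT ln10/nF)·log Q gives +1.29 − (0.0591/2)(−3.240) = +1.39 V.

+1.39 V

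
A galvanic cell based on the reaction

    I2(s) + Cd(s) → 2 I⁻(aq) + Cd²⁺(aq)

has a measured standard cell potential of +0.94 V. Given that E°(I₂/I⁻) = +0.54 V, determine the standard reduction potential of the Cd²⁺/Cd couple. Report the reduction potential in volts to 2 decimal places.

In the reaction as written the I₂/I⁻ couple is reduced (cathode) and Cd²⁺/Cd is oxidized (anode), so E°cell = E°(I₂/I⁻) − E°(Cd²⁺/Cd).
E°(Cd²⁺/Cd) = E°(cathode) − E°cell = +0.54 − (+0.94) = −0.40 V.

−0.40 V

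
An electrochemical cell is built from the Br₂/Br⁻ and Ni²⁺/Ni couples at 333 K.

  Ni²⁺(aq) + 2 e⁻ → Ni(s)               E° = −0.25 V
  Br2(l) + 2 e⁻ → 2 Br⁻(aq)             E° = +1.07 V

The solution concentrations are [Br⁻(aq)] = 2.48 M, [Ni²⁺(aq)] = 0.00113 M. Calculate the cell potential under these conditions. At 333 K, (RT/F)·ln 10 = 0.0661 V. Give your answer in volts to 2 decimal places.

Since E°(Br₂/Br⁻) > E°(Ni²⁺/Ni), Br₂/Br⁻ serves as the cathode.
E°cell = E°cat − E°an = +1.07 − (−0.25) = +1.32 V; n = 2.
The balanced reaction is Br2(l) + Ni(s) → 2 Br⁻(aq) + Ni²⁺(aq), so Q = [Br⁻(aq)]^2·[Ni²⁺(aq)] = 0.00695 and log Q = −2.158.
E = E° − (0.0661/n)·log Q = +1.32 − (0.0661/2)(−2.158) = +1.39 V.

+1.39 V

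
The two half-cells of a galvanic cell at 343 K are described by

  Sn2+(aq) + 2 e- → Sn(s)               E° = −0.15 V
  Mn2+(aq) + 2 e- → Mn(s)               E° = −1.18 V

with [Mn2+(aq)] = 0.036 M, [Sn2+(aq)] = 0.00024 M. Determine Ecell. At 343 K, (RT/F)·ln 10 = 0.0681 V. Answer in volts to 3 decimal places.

+0.956 V

The Sn²⁺/Sn couple has the more positive E°, so it is the cathode; Mn²⁺/Mn is the anode.
E°cell = E°cat − E°an = −0.15 − (−1.18) = +1.03 V; n = 2.
Balancing gives Sn2+(aq) + Mn(s) → Sn(s) + Mn2+(aq); hence Q = [Mn2+(aq)] / [Sn2+(aq)] = 150 (log Q = 2.176).
By the Nernst equation, E = +1.03 − (0.0681/2)·(2.176) = +0.956 V.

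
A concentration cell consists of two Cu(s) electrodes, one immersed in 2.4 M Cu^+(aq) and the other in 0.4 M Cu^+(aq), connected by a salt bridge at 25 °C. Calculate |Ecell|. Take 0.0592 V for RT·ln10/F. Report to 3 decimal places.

For a concentration cell E°cell = 0, since both electrodes use the same couple.
The compartment with the higher Cu^+(aq) concentration (2.4 M) acts as the cathode; ions are reduced there and produced at the dilute (0.4 M) anode.
With n = 1, Ecell = −(0.0592/1)·log([dilute]/[conc]) = −(0.0592/1)·log(0.4/2.4) = +0.046 V.

0.046 V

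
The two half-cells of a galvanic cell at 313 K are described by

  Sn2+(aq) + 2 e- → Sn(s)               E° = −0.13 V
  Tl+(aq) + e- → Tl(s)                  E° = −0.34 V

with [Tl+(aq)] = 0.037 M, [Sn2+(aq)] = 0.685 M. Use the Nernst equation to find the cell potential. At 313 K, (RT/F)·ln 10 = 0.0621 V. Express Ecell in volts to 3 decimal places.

The Sn²⁺/Sn couple has the more positive E°, so it is the cathode; Tl⁺/Tl is the anode.
The standard potential is −0.13 − (−0.34) = +0.21 V and the balanced reaction transfers n = 2 electrons.
For the overall reaction Sn2+(aq) + 2 Tl(s) → Sn(s) + 2 Tl+(aq), Q = [Tl+(aq)]^2 / [Sn2+(aq)] = 0.002, giving log Q = −2.699.
By the Nernst equation, E = +0.21 − (0.0621/2)·(−2.699) = +0.294 V.

+0.294 V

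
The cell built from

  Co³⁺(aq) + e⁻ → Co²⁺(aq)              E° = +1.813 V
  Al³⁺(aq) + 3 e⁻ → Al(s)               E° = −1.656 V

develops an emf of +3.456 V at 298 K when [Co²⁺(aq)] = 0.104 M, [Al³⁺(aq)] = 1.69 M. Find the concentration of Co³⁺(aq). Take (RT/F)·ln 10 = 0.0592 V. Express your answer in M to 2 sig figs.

0.075 M

With Co³⁺/Co²⁺ at the cathode and Al³⁺/Al at the anode, E°cell = +1.813 − (−1.656) = +3.469 V (n = 3).
Rearranging E = E° − (0.0592/n)·log Q gives log Q = 3(+3.469 − (+3.456))/0.0592 = 0.659.
The balanced reaction is 3 Co³⁺(aq) + Al(s) → 3 Co²⁺(aq) + Al³⁺(aq), so Q = ([Co²⁺(aq)]^3·[Al³⁺(aq)]) / [Co³⁺(aq)]^3.
Solving for the unknown gives log [Co³⁺(aq)] = −1.127, so [Co³⁺(aq)] ≈ 0.075 M.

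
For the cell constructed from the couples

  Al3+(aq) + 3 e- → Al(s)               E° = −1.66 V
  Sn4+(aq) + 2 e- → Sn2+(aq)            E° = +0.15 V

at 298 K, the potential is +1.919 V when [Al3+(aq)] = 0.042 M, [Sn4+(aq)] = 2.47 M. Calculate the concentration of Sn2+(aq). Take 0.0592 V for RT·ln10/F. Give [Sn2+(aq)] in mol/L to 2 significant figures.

With Sn⁴⁺/Sn²⁺ at the cathode and Al³⁺/Al at the anode, E°cell = +0.15 − (−1.66) = +1.81 V (n = 6).
Rearranging E = E° − (0.0592/n)·log Q gives log Q = 6(+1.81 − (+1.919))/0.0592 = −11.047.
Balancing electrons gives 3 Sn4+(aq) + 2 Al(s) → 3 Sn2+(aq) + 2 Al3+(aq); thus Q = ([Sn2+(aq)]^3·[Al3+(aq)]^2) / [Sn4+(aq)]^3.
Substituting the known concentrations and solving, log [Sn2+(aq)] = −2.372 and [Sn2+(aq)] = 0.0042 M.

0.0042 M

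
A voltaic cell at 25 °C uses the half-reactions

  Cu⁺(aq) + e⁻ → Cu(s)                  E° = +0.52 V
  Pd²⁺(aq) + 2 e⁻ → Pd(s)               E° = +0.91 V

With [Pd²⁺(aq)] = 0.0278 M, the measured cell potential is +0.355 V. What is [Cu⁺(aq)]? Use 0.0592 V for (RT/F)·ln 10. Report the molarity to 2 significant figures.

The Pd²⁺/Pd couple has the larger reduction potential, so it is the cathode: E°cell = +0.91 − (+0.52) = +0.39 V and n = 2.
Since E = E° − (0.0592/n)·log Q, log Q = n(E° − E)/0.0592 = 1.182.
For Pd²⁺(aq) + 2 Cu(s) → Pd(s) + 2 Cu⁺(aq), the reaction quotient is Q = [Cu⁺(aq)]^2 / [Pd²⁺(aq)].
Solving for the unknown gives log [Cu⁺(aq)] = −0.187, so [Cu⁺(aq)] ≈ 0.65 M.

0.65 M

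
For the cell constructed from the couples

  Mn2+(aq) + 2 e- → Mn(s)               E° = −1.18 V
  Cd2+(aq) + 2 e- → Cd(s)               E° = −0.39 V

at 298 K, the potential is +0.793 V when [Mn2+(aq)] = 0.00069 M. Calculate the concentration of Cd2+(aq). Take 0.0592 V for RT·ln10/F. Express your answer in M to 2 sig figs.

Cd²⁺/Cd is the cathode (higher E°); E°cell = −0.39 − (−1.18) = +0.79 V with n = 2.
From the Nernst equation, log Q = n(E° − E)/0.0592 = 2·(+0.79 − (+0.793))/0.0592 = −0.101.
For Cd2+(aq) + Mn(s) → Cd(s) + Mn2+(aq), the reaction quotient is Q = [Mn2+(aq)] / [Cd2+(aq)].
Solving for the unknown gives log [Cd2+(aq)] = −3.060, so [Cd2+(aq)] ≈ 0.00087 M.

0.00087 M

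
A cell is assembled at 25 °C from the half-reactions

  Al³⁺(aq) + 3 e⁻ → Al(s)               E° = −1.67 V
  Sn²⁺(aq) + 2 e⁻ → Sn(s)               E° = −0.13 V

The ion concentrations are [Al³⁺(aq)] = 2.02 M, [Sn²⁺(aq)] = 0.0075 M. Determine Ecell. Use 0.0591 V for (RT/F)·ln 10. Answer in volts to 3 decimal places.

Since E°(Sn²⁺/Sn) > E°(Al³⁺/Al), Sn²⁺/Sn serves as the cathode.
The standard potential is −0.13 − (−1.67) = +1.54 V and the balanced reaction transfers n = 6 electrons.
Balancing gives 3 Sn²⁺(aq) + 2 Al(s) → 3 Sn(s) + 2 Al³⁺(aq); hence Q = [Al³⁺(aq)]^2 / [Sn²⁺(aq)]^3 = 9.67×10^6 (log Q = 6.986).
Applying E = E° − (RT ln10/nF)·log Q gives +1.54 − (0.0591/6)(6.986) = +1.471 V.

+1.471 V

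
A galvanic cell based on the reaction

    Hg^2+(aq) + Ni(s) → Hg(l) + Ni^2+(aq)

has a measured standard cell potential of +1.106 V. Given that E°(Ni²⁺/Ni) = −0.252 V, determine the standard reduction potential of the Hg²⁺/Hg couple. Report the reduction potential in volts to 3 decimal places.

+0.854 V

In the reaction as written the Hg²⁺/Hg couple is reduced (cathode) and Ni²⁺/Ni is oxidized (anode), so E°cell = E°(Hg²⁺/Hg) − E°(Ni²⁺/Ni).
E°(Hg²⁺/Hg) = E°cell + E°(anode) = +1.106 + (−0.252) = +0.854 V.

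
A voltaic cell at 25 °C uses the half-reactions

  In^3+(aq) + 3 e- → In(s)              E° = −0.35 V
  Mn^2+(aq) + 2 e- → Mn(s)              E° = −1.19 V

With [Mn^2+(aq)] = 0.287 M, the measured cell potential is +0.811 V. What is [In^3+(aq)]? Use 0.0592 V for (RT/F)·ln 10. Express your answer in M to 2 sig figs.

0.0052 M

With In³⁺/In at the cathode and Mn²⁺/Mn at the anode, E°cell = −0.35 − (−1.19) = +0.84 V (n = 6).
From the Nernst equation, log Q = n(E° − E)/0.0592 = 6·(+0.84 − (+0.811))/0.0592 = 2.939.
Balancing electrons gives 2 In^3+(aq) + 3 Mn(s) → 2 In(s) + 3 Mn^2+(aq); thus Q = [Mn^2+(aq)]^3 / [In^3+(aq)]^2.
Solving for the unknown gives log [In^3+(aq)] = −2.283, so [In^3+(aq)] ≈ 0.0052 M.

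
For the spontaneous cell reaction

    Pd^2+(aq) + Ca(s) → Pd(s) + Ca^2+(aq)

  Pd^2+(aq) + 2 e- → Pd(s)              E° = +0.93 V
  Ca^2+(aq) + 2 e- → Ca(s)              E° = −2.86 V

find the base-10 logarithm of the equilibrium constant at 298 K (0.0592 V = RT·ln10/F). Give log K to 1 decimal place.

log K = 128.0

The Pd²⁺/Pd couple is reduced (cathode); E°cell = +0.93 − (−2.86) = +3.79 V with n = 2.
At equilibrium E = 0, so log K = nE°cell / 0.0592 = (2)(+3.79) / 0.0592 = 128.0.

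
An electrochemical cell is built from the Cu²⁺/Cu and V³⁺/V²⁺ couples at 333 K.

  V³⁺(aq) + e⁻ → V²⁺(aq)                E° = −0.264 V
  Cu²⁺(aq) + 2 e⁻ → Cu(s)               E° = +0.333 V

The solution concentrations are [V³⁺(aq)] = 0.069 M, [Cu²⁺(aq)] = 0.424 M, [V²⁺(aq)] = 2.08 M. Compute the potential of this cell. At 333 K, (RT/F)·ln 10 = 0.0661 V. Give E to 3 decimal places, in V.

+0.682 V

Cu²⁺/Cu is reduced (cathode, E° = +0.333 V) and V³⁺/V²⁺ is oxidized (anode).
The standard potential is +0.333 − (−0.264) = +0.597 V and the balanced reaction transfers n = 2 electrons.
Balancing gives Cu²⁺(aq) + 2 V²⁺(aq) → Cu(s) + 2 V³⁺(aq); hence Q = [V³⁺(aq)]^2 / ([Cu²⁺(aq)]·[V²⁺(aq)]^2) = 0.0026 (log Q = −2.586).
By the Nernst equation, E = +0.597 − (0.0661/2)·(−2.586) = +0.682 V.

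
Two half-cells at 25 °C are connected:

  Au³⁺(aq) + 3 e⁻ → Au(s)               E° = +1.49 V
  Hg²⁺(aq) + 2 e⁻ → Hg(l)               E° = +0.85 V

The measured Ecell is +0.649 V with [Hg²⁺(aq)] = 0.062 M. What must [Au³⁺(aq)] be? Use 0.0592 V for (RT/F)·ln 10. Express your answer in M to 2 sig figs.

With Au³⁺/Au at the cathode and Hg²⁺/Hg at the anode, E°cell = +1.49 − (+0.85) = +0.64 V (n = 6).
From the Nernst equation, log Q = n(E° − E)/0.0592 = 6·(+0.64 − (+0.649))/0.0592 = −0.912.
The balanced reaction is 2 Au³⁺(aq) + 3 Hg(l) → 2 Au(s) + 3 Hg²⁺(aq), so Q = [Hg²⁺(aq)]^3 / [Au³⁺(aq)]^2.
Substituting the known concentrations and solving, log [Au³⁺(aq)] = −1.355 and [Au³⁺(aq)] = 0.044 M.

0.044 M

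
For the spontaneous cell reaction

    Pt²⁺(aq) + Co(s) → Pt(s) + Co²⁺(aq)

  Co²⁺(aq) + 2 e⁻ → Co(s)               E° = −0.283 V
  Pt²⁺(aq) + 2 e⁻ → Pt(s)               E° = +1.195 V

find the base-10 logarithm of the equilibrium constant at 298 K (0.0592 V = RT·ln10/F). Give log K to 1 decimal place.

log K = 49.9

The Pt²⁺/Pt couple is reduced (cathode); E°cell = +1.195 − (−0.283) = +1.478 V with n = 2.
At equilibrium E = 0, so log K = nE°cell / 0.0592 = (2)(+1.478) / 0.0592 = 49.9.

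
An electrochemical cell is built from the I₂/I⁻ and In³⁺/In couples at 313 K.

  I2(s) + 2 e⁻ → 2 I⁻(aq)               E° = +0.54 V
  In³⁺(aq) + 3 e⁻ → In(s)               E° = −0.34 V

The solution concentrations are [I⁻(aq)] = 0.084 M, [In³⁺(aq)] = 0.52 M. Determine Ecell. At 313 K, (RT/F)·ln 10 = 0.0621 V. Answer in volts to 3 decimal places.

+0.953 V

Since E°(I₂/I⁻) > E°(In³⁺/In), I₂/I⁻ serves as the cathode.
The standard potential is +0.54 − (−0.34) = +0.88 V and the balanced reaction transfers n = 6 electrons.
Balancing gives 3 I2(s) + 2 In(s) → 6 I⁻(aq) + 2 In³⁺(aq); hence Q = [I⁻(aq)]^6·[In³⁺(aq)]^2 = 9.5×10^−8 (log Q = −7.022).
Applying E = E° − (RT ln10/nF)·log Q gives +0.88 − (0.0621/6)(−7.022) = +0.953 V.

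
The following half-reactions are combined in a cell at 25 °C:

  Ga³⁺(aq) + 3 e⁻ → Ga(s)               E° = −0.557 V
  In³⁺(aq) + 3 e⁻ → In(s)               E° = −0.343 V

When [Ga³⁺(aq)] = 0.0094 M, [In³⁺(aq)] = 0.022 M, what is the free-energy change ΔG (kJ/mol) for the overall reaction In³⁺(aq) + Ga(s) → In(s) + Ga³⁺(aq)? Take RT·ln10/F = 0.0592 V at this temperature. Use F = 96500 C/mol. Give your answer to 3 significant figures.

−64.1 kJ/mol

E°cell = −0.343 − (−0.557) = +0.214 V; the balanced reaction transfers n = 3 electrons.
Q = [Ga³⁺(aq)] / [In³⁺(aq)] = 0.427, so log Q = −0.369 and E = +0.214 − (0.0592/3)(−0.369) = +0.2213 V.
Finally ΔG = −nFE = −(3)(96500 C/mol)(+0.2213 V) = −64.1 kJ/mol.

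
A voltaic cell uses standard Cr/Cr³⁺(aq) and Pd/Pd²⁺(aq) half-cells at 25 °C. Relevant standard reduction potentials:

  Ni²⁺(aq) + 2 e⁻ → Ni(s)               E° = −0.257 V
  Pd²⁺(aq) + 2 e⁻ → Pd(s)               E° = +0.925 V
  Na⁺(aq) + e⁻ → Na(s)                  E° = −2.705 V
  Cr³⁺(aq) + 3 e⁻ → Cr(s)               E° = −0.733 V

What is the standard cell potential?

+1.658 V

Of the two couples in this cell, the one with the more positive reduction potential is reduced at the cathode: here that is Pd²⁺/Pd (+0.925 V); Cr³⁺/Cr (−0.733 V) is the anode.
E°cell = E°(cathode) − E°(anode) = +0.925 − (−0.733) = +1.658 V.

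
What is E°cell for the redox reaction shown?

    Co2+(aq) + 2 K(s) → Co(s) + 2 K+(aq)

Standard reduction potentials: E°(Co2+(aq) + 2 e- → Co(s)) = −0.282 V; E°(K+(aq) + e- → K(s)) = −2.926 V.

+2.644 V

Co2+(aq) gains electrons, so the Co²⁺/Co couple is the cathode; the K⁺/K couple is the anode.
E°cell = E°(cathode) − E°(anode) = −0.282 − (−2.926) = +2.644 V.
The positive value indicates the reaction is spontaneous as written.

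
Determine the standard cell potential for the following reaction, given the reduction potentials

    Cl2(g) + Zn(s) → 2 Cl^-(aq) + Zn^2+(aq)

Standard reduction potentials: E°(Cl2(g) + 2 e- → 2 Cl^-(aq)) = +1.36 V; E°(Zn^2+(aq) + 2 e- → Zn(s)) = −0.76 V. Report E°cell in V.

+2.12 V

In the reaction as written, Cl2(g) is reduced (cathode) and Zn^2+(aq) is produced by oxidation at the anode.
E°cell = E°(cathode) − E°(anode) = +1.36 − (−0.76) = +2.12 V.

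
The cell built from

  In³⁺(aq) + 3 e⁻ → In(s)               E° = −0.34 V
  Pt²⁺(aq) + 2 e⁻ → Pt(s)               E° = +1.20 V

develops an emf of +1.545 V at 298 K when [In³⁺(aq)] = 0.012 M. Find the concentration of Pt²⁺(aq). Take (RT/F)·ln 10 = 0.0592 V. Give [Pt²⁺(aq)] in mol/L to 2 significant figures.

0.077 M

With Pt²⁺/Pt at the cathode and In³⁺/In at the anode, E°cell = +1.20 − (−0.34) = +1.54 V (n = 6).
Since E = E° − (0.0592/n)·log Q, log Q = n(E° − E)/0.0592 = −0.507.
The balanced reaction is 3 Pt²⁺(aq) + 2 In(s) → 3 Pt(s) + 2 In³⁺(aq), so Q = [In³⁺(aq)]^2 / [Pt²⁺(aq)]^3.
Isolating [Pt²⁺(aq)] in Q = 10^{−0.507} yields log [Pt²⁺(aq)] = −1.112, i.e. 0.077 M.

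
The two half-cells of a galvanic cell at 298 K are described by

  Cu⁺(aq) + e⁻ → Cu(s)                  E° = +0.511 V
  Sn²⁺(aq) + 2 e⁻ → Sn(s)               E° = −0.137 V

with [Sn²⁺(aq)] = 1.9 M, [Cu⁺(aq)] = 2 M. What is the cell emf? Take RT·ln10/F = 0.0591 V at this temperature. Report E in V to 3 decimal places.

+0.658 V

Since E°(Cu⁺/Cu) > E°(Sn²⁺/Sn), Cu⁺/Cu serves as the cathode.
E°cell = +0.511 − (−0.137) = +0.648 V, with n = 2 electrons transferred.
The balanced reaction is 2 Cu⁺(aq) + Sn(s) → 2 Cu(s) + Sn²⁺(aq), so Q = [Sn²⁺(aq)] / [Cu⁺(aq)]^2 = 0.475 and log Q = −0.323.
Applying E = E° − (RT ln10/nF)·log Q gives +0.648 − (0.0591/2)(−0.323) = +0.658 V.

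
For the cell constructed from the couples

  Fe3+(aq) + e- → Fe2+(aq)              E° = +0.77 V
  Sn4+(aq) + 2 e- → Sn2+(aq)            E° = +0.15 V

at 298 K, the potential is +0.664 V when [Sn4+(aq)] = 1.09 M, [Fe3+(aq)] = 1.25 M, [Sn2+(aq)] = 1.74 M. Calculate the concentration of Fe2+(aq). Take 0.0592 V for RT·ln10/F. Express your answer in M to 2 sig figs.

The Fe³⁺/Fe²⁺ couple has the larger reduction potential, so it is the cathode: E°cell = +0.77 − (+0.15) = +0.62 V and n = 2.
Since E = E° − (0.0592/n)·log Q, log Q = n(E° − E)/0.0592 = −1.486.
The balanced reaction is 2 Fe3+(aq) + Sn2+(aq) → 2 Fe2+(aq) + Sn4+(aq), so Q = ([Fe2+(aq)]^2·[Sn4+(aq)]) / ([Fe3+(aq)]^2·[Sn2+(aq)]).
Isolating [Fe2+(aq)] in Q = 10^{−1.486} yields log [Fe2+(aq)] = −0.545, i.e. 0.29 M.

0.29 M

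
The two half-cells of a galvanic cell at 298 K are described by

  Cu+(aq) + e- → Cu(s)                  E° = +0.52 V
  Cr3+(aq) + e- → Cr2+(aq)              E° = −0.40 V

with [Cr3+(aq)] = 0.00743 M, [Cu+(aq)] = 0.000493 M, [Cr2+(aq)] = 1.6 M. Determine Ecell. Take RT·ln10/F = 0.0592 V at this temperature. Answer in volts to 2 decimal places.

Cu⁺/Cu is reduced (cathode, E° = +0.52 V) and Cr³⁺/Cr²⁺ is oxidized (anode).
E°cell = +0.52 − (−0.40) = +0.92 V, with n = 1 electron transferred.
For the overall reaction Cu+(aq) + Cr2+(aq) → Cu(s) + Cr3+(aq), Q = [Cr3+(aq)] / ([Cu+(aq)]·[Cr2+(aq)]) = 9.42, giving log Q = 0.974.
By the Nernst equation, E = +0.92 − (0.0592/1)·(0.974) = +0.86 V.

+0.86 V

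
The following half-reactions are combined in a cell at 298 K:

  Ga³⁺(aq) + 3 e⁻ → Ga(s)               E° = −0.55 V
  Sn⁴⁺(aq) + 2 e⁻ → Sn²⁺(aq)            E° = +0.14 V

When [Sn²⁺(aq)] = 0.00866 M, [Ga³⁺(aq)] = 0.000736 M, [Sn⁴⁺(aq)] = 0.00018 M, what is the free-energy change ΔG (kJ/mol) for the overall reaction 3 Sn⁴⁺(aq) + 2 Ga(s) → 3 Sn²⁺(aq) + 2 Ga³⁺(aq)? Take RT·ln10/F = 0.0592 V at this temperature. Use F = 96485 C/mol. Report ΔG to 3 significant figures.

With Sn⁴⁺/Sn²⁺ reduced at the cathode, E°cell = +0.14 − (−0.55) = +0.69 V and n = 6.
Here Q = ([Sn²⁺(aq)]^3·[Ga³⁺(aq)]^2) / [Sn⁴⁺(aq)]^3 = 0.0603 (log Q = −1.220), giving E = +0.69 − (0.0592/6)·(−1.220) = +0.7020 V.
ΔG = −nFE = −(6)(96485)(+0.7020) J/mol = −406 kJ/mol.

−406 kJ/mol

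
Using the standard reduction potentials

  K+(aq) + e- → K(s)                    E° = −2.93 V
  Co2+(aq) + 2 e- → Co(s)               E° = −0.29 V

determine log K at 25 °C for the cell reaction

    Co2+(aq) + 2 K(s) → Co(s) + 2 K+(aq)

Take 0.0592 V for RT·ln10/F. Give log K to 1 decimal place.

log K = 89.2

The Co²⁺/Co couple is reduced (cathode); E°cell = −0.29 − (−2.93) = +2.64 V with n = 2.
At equilibrium E = 0, so log K = nE°cell / 0.0592 = (2)(+2.64) / 0.0592 = 89.2.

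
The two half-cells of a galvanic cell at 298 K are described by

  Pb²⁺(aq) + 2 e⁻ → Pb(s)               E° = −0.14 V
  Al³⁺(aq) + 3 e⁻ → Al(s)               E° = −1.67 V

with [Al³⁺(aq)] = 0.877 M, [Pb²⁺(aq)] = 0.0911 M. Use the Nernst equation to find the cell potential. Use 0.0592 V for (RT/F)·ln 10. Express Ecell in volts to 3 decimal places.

+1.500 V

Since E°(Pb²⁺/Pb) > E°(Al³⁺/Al), Pb²⁺/Pb serves as the cathode.
E°cell = −0.14 − (−1.67) = +1.53 V, with n = 6 electrons transferred.
Balancing gives 3 Pb²⁺(aq) + 2 Al(s) → 3 Pb(s) + 2 Al³⁺(aq); hence Q = [Al³⁺(aq)]^2 / [Pb²⁺(aq)]^3 = 1.02×10^3 (log Q = 3.007).
E = E° − (0.0592/n)·log Q = +1.53 − (0.0592/6)(3.007) = +1.500 V.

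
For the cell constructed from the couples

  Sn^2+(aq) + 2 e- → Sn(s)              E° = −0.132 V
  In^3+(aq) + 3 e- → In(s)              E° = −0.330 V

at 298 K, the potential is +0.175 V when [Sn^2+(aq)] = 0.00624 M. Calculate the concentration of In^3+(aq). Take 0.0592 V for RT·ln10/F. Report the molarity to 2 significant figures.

0.0072 M

The Sn²⁺/Sn couple has the larger reduction potential, so it is the cathode: E°cell = −0.132 − (−0.330) = +0.198 V and n = 6.
Since E = E° − (0.0592/n)·log Q, log Q = n(E° − E)/0.0592 = 2.331.
Balancing electrons gives 3 Sn^2+(aq) + 2 In(s) → 3 Sn(s) + 2 In^3+(aq); thus Q = [In^3+(aq)]^2 / [Sn^2+(aq)]^3.
Solving for the unknown gives log [In^3+(aq)] = −2.142, so [In^3+(aq)] ≈ 0.0072 M.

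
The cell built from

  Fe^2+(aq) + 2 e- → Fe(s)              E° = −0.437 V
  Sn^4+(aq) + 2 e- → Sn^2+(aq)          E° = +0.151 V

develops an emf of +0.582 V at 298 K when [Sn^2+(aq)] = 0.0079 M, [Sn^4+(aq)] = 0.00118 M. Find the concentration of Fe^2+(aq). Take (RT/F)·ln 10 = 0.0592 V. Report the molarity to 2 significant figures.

0.24 M

The Sn⁴⁺/Sn²⁺ couple has the larger reduction potential, so it is the cathode: E°cell = +0.151 − (−0.437) = +0.588 V and n = 2.
Rearranging E = E° − (0.0592/n)·log Q gives log Q = 2(+0.588 − (+0.582))/0.0592 = 0.203.
For Sn^4+(aq) + Fe(s) → Sn^2+(aq) + Fe^2+(aq), the reaction quotient is Q = ([Sn^2+(aq)]·[Fe^2+(aq)]) / [Sn^4+(aq)].
Substituting the known concentrations and solving, log [Fe^2+(aq)] = −0.623 and [Fe^2+(aq)] = 0.24 M.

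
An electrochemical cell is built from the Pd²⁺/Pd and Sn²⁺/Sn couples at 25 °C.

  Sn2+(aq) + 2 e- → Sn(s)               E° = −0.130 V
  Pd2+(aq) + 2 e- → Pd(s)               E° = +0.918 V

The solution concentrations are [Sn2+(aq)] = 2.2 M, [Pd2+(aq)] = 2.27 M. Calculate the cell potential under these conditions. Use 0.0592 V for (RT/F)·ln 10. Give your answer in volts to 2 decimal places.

+1.05 V

The Pd²⁺/Pd couple has the more positive E°, so it is the cathode; Sn²⁺/Sn is the anode.
The standard potential is +0.918 − (−0.130) = +1.048 V and the balanced reaction transfers n = 2 electrons.
For the overall reaction Pd2+(aq) + Sn(s) → Pd(s) + Sn2+(aq), Q = [Sn2+(aq)] / [Pd2+(aq)] = 0.969, giving log Q = −0.014.
E = E° − (0.0592/n)·log Q = +1.048 − (0.0592/2)(−0.014) = +1.05 V.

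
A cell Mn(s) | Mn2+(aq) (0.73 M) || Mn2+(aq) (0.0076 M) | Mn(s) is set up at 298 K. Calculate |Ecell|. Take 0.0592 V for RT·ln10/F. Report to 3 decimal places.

For a concentration cell E°cell = 0, since both electrodes use the same couple.
The compartment with the higher Mn2+(aq) concentration (0.73 M) acts as the cathode; ions are reduced there and produced at the dilute (0.0076 M) anode.
With n = 2, Ecell = −(0.0592/2)·log([dilute]/[conc]) = −(0.0592/2)·log(0.0076/0.73) = +0.059 V.

0.059 V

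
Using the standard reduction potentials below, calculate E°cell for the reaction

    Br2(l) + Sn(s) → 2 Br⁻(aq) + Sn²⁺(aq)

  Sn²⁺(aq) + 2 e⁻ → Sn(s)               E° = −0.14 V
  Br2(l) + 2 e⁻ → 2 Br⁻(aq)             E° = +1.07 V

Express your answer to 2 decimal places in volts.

+1.21 V

Br2(l) gains electrons, so the Br₂/Br⁻ couple is the cathode; the Sn²⁺/Sn couple is the anode.
E°cell = E°(cathode) − E°(anode) = +1.07 − (−0.14) = +1.21 V.
The positive value indicates the reaction is spontaneous as written.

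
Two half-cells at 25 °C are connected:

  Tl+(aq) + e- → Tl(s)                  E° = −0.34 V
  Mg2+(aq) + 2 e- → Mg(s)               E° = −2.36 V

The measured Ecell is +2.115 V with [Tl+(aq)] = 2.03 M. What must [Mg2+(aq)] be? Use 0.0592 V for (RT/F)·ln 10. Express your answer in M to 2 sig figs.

0.0025 M

Tl⁺/Tl is the cathode (higher E°); E°cell = −0.34 − (−2.36) = +2.02 V with n = 2.
Rearranging E = E° − (0.0592/n)·log Q gives log Q = 2(+2.02 − (+2.115))/0.0592 = −3.209.
Balancing electrons gives 2 Tl+(aq) + Mg(s) → 2 Tl(s) + Mg2+(aq); thus Q = [Mg2+(aq)] / [Tl+(aq)]^2.
Solving for the unknown gives log [Mg2+(aq)] = −2.594, so [Mg2+(aq)] ≈ 0.0025 M.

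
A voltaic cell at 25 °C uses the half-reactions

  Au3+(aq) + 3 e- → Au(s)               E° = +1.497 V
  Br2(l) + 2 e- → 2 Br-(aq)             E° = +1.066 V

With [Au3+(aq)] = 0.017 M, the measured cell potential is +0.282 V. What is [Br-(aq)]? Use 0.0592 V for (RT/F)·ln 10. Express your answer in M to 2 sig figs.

0.012 M

With Au³⁺/Au at the cathode and Br₂/Br⁻ at the anode, E°cell = +1.497 − (+1.066) = +0.431 V (n = 6).
From the Nernst equation, log Q = n(E° − E)/0.0592 = 6·(+0.431 − (+0.282))/0.0592 = 15.101.
Balancing electrons gives 2 Au3+(aq) + 6 Br-(aq) → 2 Au(s) + 3 Br2(l); thus Q = 1 / ([Au3+(aq)]^2·[Br-(aq)]^6).
Solving for the unknown gives log [Br-(aq)] = −1.927, so [Br-(aq)] ≈ 0.012 M.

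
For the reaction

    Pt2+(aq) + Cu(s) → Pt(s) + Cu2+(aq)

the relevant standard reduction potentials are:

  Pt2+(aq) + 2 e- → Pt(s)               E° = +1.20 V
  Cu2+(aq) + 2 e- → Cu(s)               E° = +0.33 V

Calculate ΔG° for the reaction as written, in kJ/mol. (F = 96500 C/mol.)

In the reaction as written Pt2+(aq) is reduced, so the Pt²⁺/Pt couple is the cathode and Cu²⁺/Cu is the anode.
E°cell = +1.20 − (+0.33) = +0.87 V; balancing electrons gives n = 2.
ΔG° = −nFE°cell = −(2)(96500)(+0.87) J/mol = −168 kJ/mol.

−168 kJ/mol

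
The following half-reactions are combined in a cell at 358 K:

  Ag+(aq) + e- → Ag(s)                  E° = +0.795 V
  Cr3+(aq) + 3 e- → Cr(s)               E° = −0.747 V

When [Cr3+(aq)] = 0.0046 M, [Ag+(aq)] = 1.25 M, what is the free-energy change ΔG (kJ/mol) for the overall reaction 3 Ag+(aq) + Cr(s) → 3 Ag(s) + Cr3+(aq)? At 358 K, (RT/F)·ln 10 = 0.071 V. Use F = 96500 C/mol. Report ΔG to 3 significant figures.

E°cell = +0.795 − (−0.747) = +1.542 V; the balanced reaction transfers n = 3 electrons.
Here Q = [Cr3+(aq)] / [Ag+(aq)]^3 = 0.00236 (log Q = −2.628), giving E = +1.542 − (0.071/3)·(−2.628) = +1.6042 V.
Finally ΔG = −nFE = −(3)(96500 C/mol)(+1.6042 V) = −464 kJ/mol.

−464 kJ/mol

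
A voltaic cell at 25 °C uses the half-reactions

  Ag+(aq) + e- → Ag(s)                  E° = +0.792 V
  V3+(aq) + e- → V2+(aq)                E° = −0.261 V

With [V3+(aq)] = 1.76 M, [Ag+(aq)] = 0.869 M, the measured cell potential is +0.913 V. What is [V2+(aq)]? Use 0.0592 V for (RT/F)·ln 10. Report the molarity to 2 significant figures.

0.0087 M

The Ag⁺/Ag couple has the larger reduction potential, so it is the cathode: E°cell = +0.792 − (−0.261) = +1.053 V and n = 1.
Since E = E° − (0.0592/n)·log Q, log Q = n(E° − E)/0.0592 = 2.365.
For Ag+(aq) + V2+(aq) → Ag(s) + V3+(aq), the reaction quotient is Q = [V3+(aq)] / ([Ag+(aq)]·[V2+(aq)]).
Isolating [V2+(aq)] in Q = 10^{2.365} yields log [V2+(aq)] = −2.059, i.e. 0.0087 M.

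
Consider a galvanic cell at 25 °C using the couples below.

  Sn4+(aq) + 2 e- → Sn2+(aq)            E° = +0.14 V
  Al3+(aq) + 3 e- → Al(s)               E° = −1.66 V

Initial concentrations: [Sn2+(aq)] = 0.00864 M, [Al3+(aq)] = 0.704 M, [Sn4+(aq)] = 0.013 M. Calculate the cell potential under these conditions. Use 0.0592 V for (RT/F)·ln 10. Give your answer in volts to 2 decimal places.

+1.81 V

Since E°(Sn⁴⁺/Sn²⁺) > E°(Al³⁺/Al), Sn⁴⁺/Sn²⁺ serves as the cathode.
E°cell = +0.14 − (−1.66) = +1.80 V, with n = 6 electrons transferred.
For the overall reaction 3 Sn4+(aq) + 2 Al(s) → 3 Sn2+(aq) + 2 Al3+(aq), Q = ([Sn2+(aq)]^3·[Al3+(aq)]^2) / [Sn4+(aq)]^3 = 0.145, giving log Q = −0.837.
By the Nernst equation, E = +1.80 − (0.0592/6)·(−0.837) = +1.81 V.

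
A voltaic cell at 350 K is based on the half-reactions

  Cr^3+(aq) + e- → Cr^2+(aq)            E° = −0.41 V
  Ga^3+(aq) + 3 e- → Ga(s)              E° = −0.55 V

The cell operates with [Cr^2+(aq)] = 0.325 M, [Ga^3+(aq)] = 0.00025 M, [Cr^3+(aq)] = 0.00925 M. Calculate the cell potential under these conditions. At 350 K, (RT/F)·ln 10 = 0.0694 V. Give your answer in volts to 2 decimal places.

Since E°(Cr³⁺/Cr²⁺) > E°(Ga³⁺/Ga), Cr³⁺/Cr²⁺ serves as the cathode.
E°cell = E°cat − E°an = −0.41 − (−0.55) = +0.14 V; n = 3.
Balancing gives 3 Cr^3+(aq) + Ga(s) → 3 Cr^2+(aq) + Ga^3+(aq); hence Q = ([Cr^2+(aq)]^3·[Ga^3+(aq)]) / [Cr^3+(aq)]^3 = 10.8 (log Q = 1.035).
E = E° − (0.0694/n)·log Q = +0.14 − (0.0694/3)(1.035) = +0.12 V.

+0.12 V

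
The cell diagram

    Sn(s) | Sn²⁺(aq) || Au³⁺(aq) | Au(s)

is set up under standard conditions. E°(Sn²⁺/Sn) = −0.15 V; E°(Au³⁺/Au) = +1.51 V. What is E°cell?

By convention the left-hand electrode in cell notation is the anode (oxidation) and the right-hand electrode is the cathode (reduction).
E°cell = E°(right) − E°(left) = +1.51 − (−0.15) = +1.66 V.

+1.66 V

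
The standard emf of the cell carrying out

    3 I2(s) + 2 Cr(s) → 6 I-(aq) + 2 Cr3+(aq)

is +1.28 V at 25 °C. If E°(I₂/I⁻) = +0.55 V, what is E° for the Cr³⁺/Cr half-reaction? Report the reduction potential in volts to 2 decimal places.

−0.73 V

In the reaction as written the I₂/I⁻ couple is reduced (cathode) and Cr³⁺/Cr is oxidized (anode), so E°cell = E°(I₂/I⁻) − E°(Cr³⁺/Cr).
E°(Cr³⁺/Cr) = E°(cathode) − E°cell = +0.55 − (+1.28) = −0.73 V.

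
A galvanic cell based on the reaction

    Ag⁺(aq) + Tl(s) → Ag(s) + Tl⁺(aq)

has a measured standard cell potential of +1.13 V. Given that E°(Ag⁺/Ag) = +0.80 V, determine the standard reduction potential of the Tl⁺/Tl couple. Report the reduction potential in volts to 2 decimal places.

−0.33 V

In the reaction as written the Ag⁺/Ag couple is reduced (cathode) and Tl⁺/Tl is oxidized (anode), so E°cell = E°(Ag⁺/Ag) − E°(Tl⁺/Tl).
E°(Tl⁺/Tl) = E°(cathode) − E°cell = +0.80 − (+1.13) = −0.33 V.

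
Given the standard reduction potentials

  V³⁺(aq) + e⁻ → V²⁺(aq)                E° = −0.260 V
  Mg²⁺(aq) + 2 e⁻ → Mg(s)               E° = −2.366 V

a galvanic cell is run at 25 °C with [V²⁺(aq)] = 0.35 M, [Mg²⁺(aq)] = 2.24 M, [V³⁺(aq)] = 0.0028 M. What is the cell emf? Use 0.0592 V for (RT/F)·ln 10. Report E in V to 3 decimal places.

V³⁺/V²⁺ is reduced (cathode, E° = −0.260 V) and Mg²⁺/Mg is oxidized (anode).
E°cell = −0.260 − (−2.366) = +2.106 V, with n = 2 electrons transferred.
For the overall reaction 2 V³⁺(aq) + Mg(s) → 2 V²⁺(aq) + Mg²⁺(aq), Q = ([V²⁺(aq)]^2·[Mg²⁺(aq)]) / [V³⁺(aq)]^2 = 3.5×10^4, giving log Q = 4.544.
Applying E = E° − (RT ln10/nF)·log Q gives +2.106 − (0.0592/2)(4.544) = +1.971 V.

+1.971 V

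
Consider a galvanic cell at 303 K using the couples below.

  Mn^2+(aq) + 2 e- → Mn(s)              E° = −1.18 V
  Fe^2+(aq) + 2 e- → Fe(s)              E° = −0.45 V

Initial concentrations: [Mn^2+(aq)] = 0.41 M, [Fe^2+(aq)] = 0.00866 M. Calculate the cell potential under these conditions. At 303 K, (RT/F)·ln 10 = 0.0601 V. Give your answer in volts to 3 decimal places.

Fe²⁺/Fe is reduced (cathode, E° = −0.45 V) and Mn²⁺/Mn is oxidized (anode).
The standard potential is −0.45 − (−1.18) = +0.73 V and the balanced reaction transfers n = 2 electrons.
The balanced reaction is Fe^2+(aq) + Mn(s) → Fe(s) + Mn^2+(aq), so Q = [Mn^2+(aq)] / [Fe^2+(aq)] = 47.3 and log Q = 1.675.
E = E° − (0.0601/n)·log Q = +0.73 − (0.0601/2)(1.675) = +0.680 V.

+0.680 V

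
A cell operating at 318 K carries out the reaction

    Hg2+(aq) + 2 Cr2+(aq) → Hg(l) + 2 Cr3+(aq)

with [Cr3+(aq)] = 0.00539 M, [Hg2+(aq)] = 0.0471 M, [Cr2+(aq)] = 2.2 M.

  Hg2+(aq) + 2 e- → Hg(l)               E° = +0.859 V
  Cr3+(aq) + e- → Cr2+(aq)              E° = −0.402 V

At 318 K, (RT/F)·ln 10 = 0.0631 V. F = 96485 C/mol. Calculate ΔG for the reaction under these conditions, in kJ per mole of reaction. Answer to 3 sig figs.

−267 kJ/mol

E°cell = +0.859 − (−0.402) = +1.261 V; the balanced reaction transfers n = 2 electrons.
The reaction quotient is [Cr3+(aq)]^2 / ([Hg2+(aq)]·[Cr2+(aq)]^2) = 0.000127; by Nernst, E = +1.261 − (0.0631/2)(−3.895) = +1.3839 V.
Finally ΔG = −nFE = −(2)(96485 C/mol)(+1.3839 V) = −267 kJ/mol.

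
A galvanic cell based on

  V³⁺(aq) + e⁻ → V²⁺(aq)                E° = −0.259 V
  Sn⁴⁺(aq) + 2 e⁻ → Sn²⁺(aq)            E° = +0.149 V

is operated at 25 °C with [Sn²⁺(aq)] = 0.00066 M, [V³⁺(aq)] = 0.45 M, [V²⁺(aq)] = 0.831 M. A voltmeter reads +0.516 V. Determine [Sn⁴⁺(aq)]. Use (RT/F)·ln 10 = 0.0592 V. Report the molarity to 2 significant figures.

0.86 M

With Sn⁴⁺/Sn²⁺ at the cathode and V³⁺/V²⁺ at the anode, E°cell = +0.149 − (−0.259) = +0.408 V (n = 2).
Rearranging E = E° − (0.0592/n)·log Q gives log Q = 2(+0.408 − (+0.516))/0.0592 = −3.649.
For Sn⁴⁺(aq) + 2 V²⁺(aq) → Sn²⁺(aq) + 2 V³⁺(aq), the reaction quotient is Q = ([Sn²⁺(aq)]·[V³⁺(aq)]^2) / ([Sn⁴⁺(aq)]·[V²⁺(aq)]^2).
Solving for the unknown gives log [Sn⁴⁺(aq)] = −0.064, so [Sn⁴⁺(aq)] ≈ 0.86 M.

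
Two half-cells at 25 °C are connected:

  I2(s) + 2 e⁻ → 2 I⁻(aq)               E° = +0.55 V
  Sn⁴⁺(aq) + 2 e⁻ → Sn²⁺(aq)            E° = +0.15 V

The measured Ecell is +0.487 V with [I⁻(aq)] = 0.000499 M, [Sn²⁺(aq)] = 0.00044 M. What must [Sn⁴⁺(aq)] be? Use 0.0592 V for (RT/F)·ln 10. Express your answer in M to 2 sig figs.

2.0 M

The I₂/I⁻ couple has the larger reduction potential, so it is the cathode: E°cell = +0.55 − (+0.15) = +0.40 V and n = 2.
Rearranging E = E° − (0.0592/n)·log Q gives log Q = 2(+0.40 − (+0.487))/0.0592 = −2.939.
The balanced reaction is I2(s) + Sn²⁺(aq) → 2 I⁻(aq) + Sn⁴⁺(aq), so Q = ([I⁻(aq)]^2·[Sn⁴⁺(aq)]) / [Sn²⁺(aq)].
Substituting the known concentrations and solving, log [Sn⁴⁺(aq)] = 0.308 and [Sn⁴⁺(aq)] = 2.0 M.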